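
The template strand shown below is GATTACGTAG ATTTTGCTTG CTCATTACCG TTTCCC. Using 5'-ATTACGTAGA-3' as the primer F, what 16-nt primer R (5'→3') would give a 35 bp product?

5'-GGGAAACGGTAATGAG-3'

The forward primer binds at positions 2–11, so a 35 bp product ends at position 2 + 35 − 1 = 36.
The reverse primer anneals to the top strand over positions 21–36, i.e. to CTCATTACCGTTTCCC.
Its sequence written 5'→3' is the reverse complement: GGGAAACGGTAATGAG.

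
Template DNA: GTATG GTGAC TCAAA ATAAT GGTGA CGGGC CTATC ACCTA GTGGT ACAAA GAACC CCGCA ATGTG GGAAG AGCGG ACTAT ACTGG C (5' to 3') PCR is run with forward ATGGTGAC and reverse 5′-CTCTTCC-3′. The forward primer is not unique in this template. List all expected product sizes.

70 bp, 54 bp

The forward primer ATGGTGAC matches the top strand at positions 3–10, 19–26.
The reverse primer's reverse complement is GGAAGAG, matching at positions 66–72.
Each forward site pairs with the reverse site to give a product ending at position 72: sizes 70, 54 bp.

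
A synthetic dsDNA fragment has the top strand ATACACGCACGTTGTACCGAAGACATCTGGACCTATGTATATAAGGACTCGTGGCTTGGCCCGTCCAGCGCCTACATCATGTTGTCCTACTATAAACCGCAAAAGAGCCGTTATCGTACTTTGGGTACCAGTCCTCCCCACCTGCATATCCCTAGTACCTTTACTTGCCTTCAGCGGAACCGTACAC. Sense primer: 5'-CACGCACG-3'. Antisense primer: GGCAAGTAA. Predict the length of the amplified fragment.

Scanning the template, CACGCACG occurs at positions 4–11; this primer anneals to the bottom strand there with its 3' end pointing downstream.
Taking the reverse complement of GGCAAGTAA gives TTACTTGCC, found at positions 161–169 on the template; the primer anneals here to the top strand with its 3' end pointing upstream.
The product runs from position 4 to position 169, so its length is 169 − 4 + 1 = 166 bp.

166 bp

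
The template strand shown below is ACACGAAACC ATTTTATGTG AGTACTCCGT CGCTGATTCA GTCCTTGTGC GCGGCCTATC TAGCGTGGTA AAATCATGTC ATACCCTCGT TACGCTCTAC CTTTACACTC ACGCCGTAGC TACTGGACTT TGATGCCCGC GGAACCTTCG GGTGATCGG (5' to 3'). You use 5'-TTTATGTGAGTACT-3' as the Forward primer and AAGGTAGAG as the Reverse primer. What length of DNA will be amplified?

Scanning the template, TTTATGTGAGTACT occurs at positions 13–26; this primer anneals to the bottom strand there with its 3' end pointing downstream.
Reverse complement of the reverse primer: CTCTACCTT. This occurs on the top strand at positions 95–103.
Amplicon spans positions 13–103: 91 bp.

91 bp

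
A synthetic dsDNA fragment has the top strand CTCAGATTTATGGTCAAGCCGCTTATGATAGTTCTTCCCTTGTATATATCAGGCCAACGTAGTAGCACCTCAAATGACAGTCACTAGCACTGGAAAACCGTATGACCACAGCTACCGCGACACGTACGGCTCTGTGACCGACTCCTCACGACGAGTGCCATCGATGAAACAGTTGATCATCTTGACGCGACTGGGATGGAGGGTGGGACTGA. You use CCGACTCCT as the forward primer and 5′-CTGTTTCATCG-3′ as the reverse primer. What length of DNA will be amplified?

The forward primer matches the template at positions 138–146.
The reverse primer's reverse complement is CGATGAAACAG, which matches the template at positions 162–172.
The product runs from position 138 to position 172, so its length is 172 − 138 + 1 = 35 bp.

35 bp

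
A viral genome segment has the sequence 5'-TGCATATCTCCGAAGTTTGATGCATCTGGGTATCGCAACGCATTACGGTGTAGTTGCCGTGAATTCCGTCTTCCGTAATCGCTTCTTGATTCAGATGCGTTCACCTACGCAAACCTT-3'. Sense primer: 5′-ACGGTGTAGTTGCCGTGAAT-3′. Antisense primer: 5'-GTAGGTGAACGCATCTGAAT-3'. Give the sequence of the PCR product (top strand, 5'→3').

5'-ACGGTGTAGTTGCCGTGAATTCCGTCTTCCGTAATCGCTTCTTGATTCAGATGCGTTCACCTAC-3'

Forward primer ACGGTGTAGTTGCCGTGAAT is found on the top strand at positions 45–64.
Reverse complement of the reverse primer: ATTCAGATGCGTTCACCTAC. This occurs on the top strand at positions 89–108.
The product is the template from position 45 through 108 (64 bp).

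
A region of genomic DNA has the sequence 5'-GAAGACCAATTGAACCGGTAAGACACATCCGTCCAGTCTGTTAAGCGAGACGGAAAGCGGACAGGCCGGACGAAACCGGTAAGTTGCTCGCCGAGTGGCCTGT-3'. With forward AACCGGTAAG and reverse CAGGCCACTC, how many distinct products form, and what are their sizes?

Two products: 90 bp, 29 bp

The forward primer AACCGGTAAG matches the top strand at positions 13–22, 74–83.
The reverse primer's reverse complement is GAGTGGCCTG, matching at positions 93–102.
Each forward site pairs with the reverse site to give a product ending at position 102: sizes 90, 29 bp.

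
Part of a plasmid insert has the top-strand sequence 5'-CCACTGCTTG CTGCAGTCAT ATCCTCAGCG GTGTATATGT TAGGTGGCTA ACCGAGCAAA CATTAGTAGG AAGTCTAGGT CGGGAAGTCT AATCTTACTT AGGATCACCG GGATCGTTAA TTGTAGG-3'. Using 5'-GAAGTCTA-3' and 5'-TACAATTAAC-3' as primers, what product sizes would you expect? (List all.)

56 bp, 42 bp

The forward primer GAAGTCTA matches the top strand at positions 70–77, 84–91.
The reverse primer's reverse complement is GTTAATTGTA, matching at positions 116–125.
Each forward site pairs with the reverse site to give a product ending at position 125: sizes 56, 42 bp.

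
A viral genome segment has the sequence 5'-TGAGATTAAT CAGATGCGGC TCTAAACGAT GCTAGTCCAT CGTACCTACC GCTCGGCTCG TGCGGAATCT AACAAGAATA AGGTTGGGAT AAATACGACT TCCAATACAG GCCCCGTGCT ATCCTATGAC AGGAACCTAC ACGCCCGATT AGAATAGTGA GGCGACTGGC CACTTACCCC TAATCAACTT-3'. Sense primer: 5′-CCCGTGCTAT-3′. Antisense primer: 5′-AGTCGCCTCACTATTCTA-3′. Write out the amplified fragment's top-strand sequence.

The forward primer matches the template at positions 113–122.
Taking the reverse complement of AGTCGCCTCACTATTCTA gives TAGAATAGTGAGGCGACT, found at positions 150–167 on the template; the primer anneals here to the top strand with its 3' end pointing upstream.
The product is the template from position 113 through 167 (55 bp).

5'-CCCGTGCTATCCTATGACAGGAACCTACACGCCCGATTAGAATAGTGAGGCGACT-3'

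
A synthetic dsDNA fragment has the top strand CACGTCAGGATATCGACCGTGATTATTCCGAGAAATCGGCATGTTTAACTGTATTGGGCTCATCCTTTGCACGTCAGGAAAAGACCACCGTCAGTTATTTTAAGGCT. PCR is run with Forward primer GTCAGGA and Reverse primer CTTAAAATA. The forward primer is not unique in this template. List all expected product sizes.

The forward primer GTCAGGA matches the top strand at positions 4–10, 73–79.
The reverse primer's reverse complement is TATTTTAAG, matching at positions 96–104.
Each forward site pairs with the reverse site to give a product ending at position 104: sizes 101, 32 bp.

101 bp, 32 bp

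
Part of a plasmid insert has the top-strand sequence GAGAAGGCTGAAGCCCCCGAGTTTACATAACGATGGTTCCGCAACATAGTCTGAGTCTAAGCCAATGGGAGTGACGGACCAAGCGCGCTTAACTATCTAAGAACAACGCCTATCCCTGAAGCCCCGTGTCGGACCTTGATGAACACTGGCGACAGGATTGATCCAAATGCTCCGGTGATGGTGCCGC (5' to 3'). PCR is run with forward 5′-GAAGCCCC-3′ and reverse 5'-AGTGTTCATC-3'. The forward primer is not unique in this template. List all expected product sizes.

138 bp, 30 bp

The forward primer GAAGCCCC matches the top strand at positions 10–17, 118–125.
The reverse primer's reverse complement is GATGAACACT, matching at positions 138–147.
Each forward site pairs with the reverse site to give a product ending at position 147: sizes 138, 30 bp.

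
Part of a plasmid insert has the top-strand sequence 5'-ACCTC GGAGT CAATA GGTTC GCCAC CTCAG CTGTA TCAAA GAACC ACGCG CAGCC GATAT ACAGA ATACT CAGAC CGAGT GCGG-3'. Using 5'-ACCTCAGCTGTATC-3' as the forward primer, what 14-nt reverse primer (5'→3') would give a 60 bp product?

The forward primer binds at positions 24–37, so a 60 bp product ends at position 24 + 60 − 1 = 83.
The reverse primer anneals to the top strand over positions 70–83, i.e. to TCAGACCGAGTGCG.
Its sequence written 5'→3' is the reverse complement: CGCACTCGGTCTGA.

5'-CGCACTCGGTCTGA-3'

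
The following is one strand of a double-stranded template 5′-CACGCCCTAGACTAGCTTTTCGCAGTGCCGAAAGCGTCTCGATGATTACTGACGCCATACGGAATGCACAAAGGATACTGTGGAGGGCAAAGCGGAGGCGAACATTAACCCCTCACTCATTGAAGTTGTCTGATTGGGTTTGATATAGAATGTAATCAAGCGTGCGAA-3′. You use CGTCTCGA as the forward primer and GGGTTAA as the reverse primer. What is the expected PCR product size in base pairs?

Forward primer CGTCTCGA is found on the top strand at positions 35–42.
The reverse primer's reverse complement is TTAACCC, which matches the template at positions 105–111.
Amplicon spans positions 35–111: 77 bp.

77 bp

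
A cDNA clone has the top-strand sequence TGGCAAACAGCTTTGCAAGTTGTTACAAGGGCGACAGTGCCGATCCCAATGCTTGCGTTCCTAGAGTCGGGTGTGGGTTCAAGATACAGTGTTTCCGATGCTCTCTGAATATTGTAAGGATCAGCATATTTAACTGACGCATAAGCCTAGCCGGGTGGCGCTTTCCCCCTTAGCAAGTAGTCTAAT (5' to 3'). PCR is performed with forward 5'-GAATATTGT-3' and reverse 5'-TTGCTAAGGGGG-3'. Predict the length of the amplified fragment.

Forward primer GAATATTGT is found on the top strand at positions 107–115.
Taking the reverse complement of TTGCTAAGGGGG gives CCCCCTTAGCAA, found at positions 165–176 on the template; the primer anneals here to the top strand with its 3' end pointing upstream.
Product length = (reverse-primer end) − (forward-primer start) + 1 = 176 − 107 + 1 = 70 bp.

70 bp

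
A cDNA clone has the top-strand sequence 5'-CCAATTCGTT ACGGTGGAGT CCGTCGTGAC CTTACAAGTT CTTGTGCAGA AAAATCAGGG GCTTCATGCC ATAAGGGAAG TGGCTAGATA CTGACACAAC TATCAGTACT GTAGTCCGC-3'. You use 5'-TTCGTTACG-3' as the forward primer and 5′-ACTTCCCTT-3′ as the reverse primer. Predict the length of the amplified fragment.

77 bp

The forward primer matches the template at positions 5–13.
Taking the reverse complement of ACTTCCCTT gives AAGGGAAGT, found at positions 73–81 on the template; the primer anneals here to the top strand with its 3' end pointing upstream.
Product length = (reverse-primer end) − (forward-primer start) + 1 = 81 − 5 + 1 = 77 bp.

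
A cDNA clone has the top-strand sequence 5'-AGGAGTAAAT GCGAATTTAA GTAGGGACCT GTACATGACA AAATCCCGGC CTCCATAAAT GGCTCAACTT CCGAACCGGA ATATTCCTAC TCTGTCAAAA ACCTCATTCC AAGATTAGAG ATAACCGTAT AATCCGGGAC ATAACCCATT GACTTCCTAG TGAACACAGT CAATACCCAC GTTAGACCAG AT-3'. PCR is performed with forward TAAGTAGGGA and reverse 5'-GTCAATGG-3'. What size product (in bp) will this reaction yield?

136 bp

Scanning the template, TAAGTAGGGA occurs at positions 18–27; this primer anneals to the bottom strand there with its 3' end pointing downstream.
Reverse complement of the reverse primer: CCATTGAC. This occurs on the top strand at positions 146–153.
Product length = (reverse-primer end) − (forward-primer start) + 1 = 153 − 18 + 1 = 136 bp.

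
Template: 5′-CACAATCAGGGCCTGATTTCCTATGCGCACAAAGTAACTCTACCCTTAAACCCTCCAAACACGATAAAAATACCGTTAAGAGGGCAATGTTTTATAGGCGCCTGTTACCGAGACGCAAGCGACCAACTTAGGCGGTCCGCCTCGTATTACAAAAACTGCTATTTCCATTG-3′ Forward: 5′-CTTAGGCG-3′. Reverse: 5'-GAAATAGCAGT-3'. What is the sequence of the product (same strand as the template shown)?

5'-CTTAGGCGGTCCGCCTCGTATTACAAAAACTGCTATTTC-3'

Forward primer CTTAGGCG is found on the top strand at positions 127–134.
Taking the reverse complement of GAAATAGCAGT gives ACTGCTATTTC, found at positions 155–165 on the template; the primer anneals here to the top strand with its 3' end pointing upstream.
The product is the template from position 127 through 165 (39 bp).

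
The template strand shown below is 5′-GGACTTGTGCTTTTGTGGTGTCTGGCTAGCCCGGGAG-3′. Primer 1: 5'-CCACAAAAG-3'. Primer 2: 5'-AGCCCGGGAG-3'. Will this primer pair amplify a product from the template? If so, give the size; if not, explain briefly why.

Primer 1 (CCACAAAAG) has reverse complement CTTTTGTGG, which matches the top strand at positions 10–18; primer 1 anneals to the top strand there with its 3' end pointing upstream toward position 10.
Primer 2 (AGCCCGGGAG) matches the top strand directly at positions 28–37; it anneals to the bottom strand with its 3' end pointing downstream toward position 37.
The 3' ends diverge (primer 1 extends toward position 1, primer 2 toward position 37), so the primers never converge on a shared product.

No product — the primers' 3' ends point away from each other.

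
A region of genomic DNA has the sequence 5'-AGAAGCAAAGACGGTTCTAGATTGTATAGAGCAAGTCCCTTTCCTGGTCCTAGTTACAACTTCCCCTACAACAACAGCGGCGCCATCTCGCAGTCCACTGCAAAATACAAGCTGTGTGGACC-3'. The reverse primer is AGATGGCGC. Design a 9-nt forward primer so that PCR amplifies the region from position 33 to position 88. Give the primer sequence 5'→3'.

5'-AAGTCCCTT-3'

The reverse primer's reverse complement GCGCCATCT matches the template at positions 80–88; the product starts at position 33.
The forward primer is identical to the top strand over positions 33–41: AAGTCCCTT.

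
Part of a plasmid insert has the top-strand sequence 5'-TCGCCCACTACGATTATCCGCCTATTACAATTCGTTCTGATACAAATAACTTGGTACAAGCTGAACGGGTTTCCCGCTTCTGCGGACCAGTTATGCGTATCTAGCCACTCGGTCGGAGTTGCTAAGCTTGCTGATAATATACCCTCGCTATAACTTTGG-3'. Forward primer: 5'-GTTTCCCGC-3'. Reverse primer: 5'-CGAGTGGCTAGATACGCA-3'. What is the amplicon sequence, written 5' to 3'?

5'-GTTTCCCGCTTCTGCGGACCAGTTATGCGTATCTAGCCACTCG-3'

Forward primer GTTTCCCGC is found on the top strand at positions 69–77.
The reverse primer's reverse complement is TGCGTATCTAGCCACTCG, which matches the template at positions 94–111.
The product is the template from position 69 through 111 (43 bp).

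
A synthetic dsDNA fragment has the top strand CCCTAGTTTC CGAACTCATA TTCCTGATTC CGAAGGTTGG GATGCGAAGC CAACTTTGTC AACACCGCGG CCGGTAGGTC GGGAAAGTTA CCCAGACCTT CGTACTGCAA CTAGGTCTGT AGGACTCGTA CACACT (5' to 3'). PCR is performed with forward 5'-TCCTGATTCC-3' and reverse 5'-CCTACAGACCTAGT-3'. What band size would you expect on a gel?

102 bp

The forward primer matches the template at positions 22–31.
The reverse primer's reverse complement is ACTAGGTCTGTAGG, which matches the template at positions 110–123.
Product length = (reverse-primer end) − (forward-primer start) + 1 = 123 − 22 + 1 = 102 bp.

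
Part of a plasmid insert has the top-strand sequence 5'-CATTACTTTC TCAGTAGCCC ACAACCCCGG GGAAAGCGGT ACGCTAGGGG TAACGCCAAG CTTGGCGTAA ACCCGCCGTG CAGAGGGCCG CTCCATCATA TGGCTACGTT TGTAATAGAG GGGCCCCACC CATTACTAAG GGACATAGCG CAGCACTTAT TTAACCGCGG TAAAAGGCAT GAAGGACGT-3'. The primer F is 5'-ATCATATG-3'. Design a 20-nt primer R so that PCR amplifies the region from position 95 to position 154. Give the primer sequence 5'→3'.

The product's 3' end on the top strand is position 154.
The reverse primer anneals to the top strand over positions 135–154, i.e. to ACTAAGGGACATAGCGCAGC.
Its sequence written 5'→3' is the reverse complement: GCTGCGCTATGTCCCTTAGT.

5'-GCTGCGCTATGTCCCTTAGT-3'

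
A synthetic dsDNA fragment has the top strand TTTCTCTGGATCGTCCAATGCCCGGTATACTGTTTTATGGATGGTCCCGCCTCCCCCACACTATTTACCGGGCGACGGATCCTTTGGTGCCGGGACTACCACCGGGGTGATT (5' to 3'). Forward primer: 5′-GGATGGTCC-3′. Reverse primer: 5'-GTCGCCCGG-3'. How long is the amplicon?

The forward primer matches the template at positions 39–47.
Taking the reverse complement of GTCGCCCGG gives CCGGGCGAC, found at positions 68–76 on the template; the primer anneals here to the top strand with its 3' end pointing upstream.
The product runs from position 39 to position 76, so its length is 76 − 39 + 1 = 38 bp.

38 bp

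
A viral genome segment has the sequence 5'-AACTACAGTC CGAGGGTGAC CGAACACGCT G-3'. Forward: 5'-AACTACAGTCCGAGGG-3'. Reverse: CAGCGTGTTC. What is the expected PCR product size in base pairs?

Forward primer AACTACAGTCCGAGGG is found on the top strand at positions 1–16.
Taking the reverse complement of CAGCGTGTTC gives GAACACGCTG, found at positions 22–31 on the template; the primer anneals here to the top strand with its 3' end pointing upstream.
Amplicon spans positions 1–31: 31 bp.

31 bp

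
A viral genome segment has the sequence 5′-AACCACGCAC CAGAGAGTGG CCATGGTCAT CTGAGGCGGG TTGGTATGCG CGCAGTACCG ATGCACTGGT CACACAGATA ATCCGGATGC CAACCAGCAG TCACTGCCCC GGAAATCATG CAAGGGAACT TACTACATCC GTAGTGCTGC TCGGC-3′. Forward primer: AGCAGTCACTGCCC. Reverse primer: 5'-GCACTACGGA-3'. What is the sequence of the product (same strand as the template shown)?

The forward primer matches the template at positions 96–109.
Reverse complement of the reverse primer: TCCGTAGTGC. This occurs on the top strand at positions 138–147.
The product is the template from position 96 through 147 (52 bp).

5'-AGCAGTCACTGCCCCGGAAATCATGCAAGGGAACTTACTACATCCGTAGTGC-3'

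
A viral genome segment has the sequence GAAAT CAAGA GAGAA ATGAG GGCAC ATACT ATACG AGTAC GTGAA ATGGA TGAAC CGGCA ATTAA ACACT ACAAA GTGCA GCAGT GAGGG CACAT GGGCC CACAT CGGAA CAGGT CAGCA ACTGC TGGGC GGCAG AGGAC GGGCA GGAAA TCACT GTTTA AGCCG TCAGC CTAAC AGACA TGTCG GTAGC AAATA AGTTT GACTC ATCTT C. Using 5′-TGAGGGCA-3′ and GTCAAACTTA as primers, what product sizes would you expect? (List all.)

187 bp, 119 bp

The forward primer TGAGGGCA matches the top strand at positions 17–24, 85–92.
The reverse primer's reverse complement is TAAGTTTGAC, matching at positions 194–203.
Each forward site pairs with the reverse site to give a product ending at position 203: sizes 187, 119 bp.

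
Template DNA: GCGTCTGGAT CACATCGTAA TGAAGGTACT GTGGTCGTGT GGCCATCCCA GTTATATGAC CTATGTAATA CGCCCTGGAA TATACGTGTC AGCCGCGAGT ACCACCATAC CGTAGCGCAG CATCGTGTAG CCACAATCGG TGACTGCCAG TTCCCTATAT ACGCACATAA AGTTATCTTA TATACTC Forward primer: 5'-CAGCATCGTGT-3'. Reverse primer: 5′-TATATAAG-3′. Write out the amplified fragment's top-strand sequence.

5'-CAGCATCGTGTAGCCACAATCGGTGACTGCCAGTTCCCTATATACGCACATAAAGTTATCTTATATA-3'

The forward primer matches the template at positions 118–128.
The reverse primer's reverse complement is CTTATATA, which matches the template at positions 177–184.
The product is the template from position 118 through 184 (67 bp).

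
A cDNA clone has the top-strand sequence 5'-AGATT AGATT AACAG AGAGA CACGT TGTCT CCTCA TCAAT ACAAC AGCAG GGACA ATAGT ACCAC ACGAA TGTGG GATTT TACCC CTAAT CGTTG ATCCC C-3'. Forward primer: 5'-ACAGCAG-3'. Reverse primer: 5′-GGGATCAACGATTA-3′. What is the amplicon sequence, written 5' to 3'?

Forward primer ACAGCAG is found on the top strand at positions 44–50.
Reverse complement of the reverse primer: TAATCGTTGATCCC. This occurs on the top strand at positions 87–100.
The product is the template from position 44 through 100 (57 bp).

5'-ACAGCAGGGACAATAGTACCACACGAATGTGGGATTTTACCCCTAATCGTTGATCCC-3'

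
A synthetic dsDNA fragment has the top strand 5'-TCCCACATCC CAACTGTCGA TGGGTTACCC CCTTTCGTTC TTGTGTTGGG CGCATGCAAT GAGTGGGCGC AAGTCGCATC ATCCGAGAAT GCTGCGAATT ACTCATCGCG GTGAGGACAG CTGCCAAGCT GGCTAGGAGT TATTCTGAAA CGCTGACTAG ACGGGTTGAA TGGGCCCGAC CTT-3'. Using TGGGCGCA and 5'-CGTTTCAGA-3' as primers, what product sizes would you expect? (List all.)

The forward primer TGGGCGCA matches the top strand at positions 47–54, 64–71.
The reverse primer's reverse complement is TCTGAAACG, matching at positions 144–152.
Each forward site pairs with the reverse site to give a product ending at position 152: sizes 106, 89 bp.

106 bp, 89 bp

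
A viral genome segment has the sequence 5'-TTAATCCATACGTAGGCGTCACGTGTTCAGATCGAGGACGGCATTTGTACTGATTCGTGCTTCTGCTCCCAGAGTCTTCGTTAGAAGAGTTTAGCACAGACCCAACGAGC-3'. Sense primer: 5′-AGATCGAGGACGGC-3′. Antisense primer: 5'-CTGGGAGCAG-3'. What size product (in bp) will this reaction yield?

Scanning the template, AGATCGAGGACGGC occurs at positions 29–42; this primer anneals to the bottom strand there with its 3' end pointing downstream.
Taking the reverse complement of CTGGGAGCAG gives CTGCTCCCAG, found at positions 63–72 on the template; the primer anneals here to the top strand with its 3' end pointing upstream.
Amplicon spans positions 29–72: 44 bp.

44 bp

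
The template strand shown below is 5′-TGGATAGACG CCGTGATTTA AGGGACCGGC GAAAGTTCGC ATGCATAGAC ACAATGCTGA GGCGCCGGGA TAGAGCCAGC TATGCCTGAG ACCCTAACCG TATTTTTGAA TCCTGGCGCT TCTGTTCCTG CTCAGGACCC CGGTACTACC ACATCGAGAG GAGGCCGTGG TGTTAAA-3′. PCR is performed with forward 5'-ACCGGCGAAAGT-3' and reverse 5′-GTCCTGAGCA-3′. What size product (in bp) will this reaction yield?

The forward primer matches the template at positions 25–36.
Reverse complement of the reverse primer: TGCTCAGGAC. This occurs on the top strand at positions 129–138.
Product length = (reverse-primer end) − (forward-primer start) + 1 = 138 − 25 + 1 = 114 bp.

114 bp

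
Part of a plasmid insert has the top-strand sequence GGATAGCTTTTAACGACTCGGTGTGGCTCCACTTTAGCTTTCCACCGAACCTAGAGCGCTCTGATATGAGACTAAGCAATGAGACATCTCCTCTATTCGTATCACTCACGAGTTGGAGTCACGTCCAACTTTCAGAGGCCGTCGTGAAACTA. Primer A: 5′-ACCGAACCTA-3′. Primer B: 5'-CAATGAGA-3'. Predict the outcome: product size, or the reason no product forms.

No product — both primers anneal to the same strand and extend in the same direction.

Primer A (ACCGAACCTA) matches the top strand at positions 44–53 (3' end points downstream).
Primer B (CAATGAGA) also matches the top strand directly, at positions 77–84 — its reverse complement TCTCATTG is not present.
Both primers anneal to the bottom strand with 3' ends pointing the same way, so neither can prime synthesis back toward the other.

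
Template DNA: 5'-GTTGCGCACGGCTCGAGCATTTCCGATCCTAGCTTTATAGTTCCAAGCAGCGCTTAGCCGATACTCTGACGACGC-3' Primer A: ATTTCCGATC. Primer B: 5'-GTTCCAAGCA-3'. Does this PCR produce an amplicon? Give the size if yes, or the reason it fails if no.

Primer A (ATTTCCGATC) matches the top strand at positions 19–28 (3' end points downstream).
Primer B (GTTCCAAGCA) also matches the top strand directly, at positions 40–49 — its reverse complement TGCTTGGAAC is not present.
Both primers anneal to the bottom strand with 3' ends pointing the same way, so neither can prime synthesis back toward the other.

No product — both primers anneal to the same strand and extend in the same direction.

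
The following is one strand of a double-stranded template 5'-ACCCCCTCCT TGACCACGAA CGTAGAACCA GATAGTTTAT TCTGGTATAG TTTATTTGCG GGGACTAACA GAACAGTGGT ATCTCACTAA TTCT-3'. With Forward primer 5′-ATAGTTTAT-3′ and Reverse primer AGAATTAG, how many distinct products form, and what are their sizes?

Two products: 63 bp, 48 bp

The forward primer ATAGTTTAT matches the top strand at positions 32–40, 47–55.
The reverse primer's reverse complement is CTAATTCT, matching at positions 87–94.
Each forward site pairs with the reverse site to give a product ending at position 94: sizes 63, 48 bp.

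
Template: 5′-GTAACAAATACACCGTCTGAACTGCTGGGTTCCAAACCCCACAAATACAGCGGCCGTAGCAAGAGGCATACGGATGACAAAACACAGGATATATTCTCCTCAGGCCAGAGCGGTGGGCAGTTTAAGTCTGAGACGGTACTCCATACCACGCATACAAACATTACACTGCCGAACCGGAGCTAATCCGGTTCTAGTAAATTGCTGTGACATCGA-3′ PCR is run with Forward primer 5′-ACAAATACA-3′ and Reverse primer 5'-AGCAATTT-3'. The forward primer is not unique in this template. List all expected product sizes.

The forward primer ACAAATACA matches the top strand at positions 4–12, 41–49.
The reverse primer's reverse complement is AAATTGCT, matching at positions 196–203.
Each forward site pairs with the reverse site to give a product ending at position 203: sizes 200, 163 bp.

200 bp, 163 bp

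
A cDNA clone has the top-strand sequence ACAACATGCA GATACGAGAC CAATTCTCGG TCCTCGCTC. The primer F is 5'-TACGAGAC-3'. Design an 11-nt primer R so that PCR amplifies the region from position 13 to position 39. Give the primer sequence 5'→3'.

The product's 3' end on the top strand is position 39.
The reverse primer anneals to the top strand over positions 29–39, i.e. to GGTCCTCGCTC.
Its sequence written 5'→3' is the reverse complement: GAGCGAGGACC.

5'-GAGCGAGGACC-3'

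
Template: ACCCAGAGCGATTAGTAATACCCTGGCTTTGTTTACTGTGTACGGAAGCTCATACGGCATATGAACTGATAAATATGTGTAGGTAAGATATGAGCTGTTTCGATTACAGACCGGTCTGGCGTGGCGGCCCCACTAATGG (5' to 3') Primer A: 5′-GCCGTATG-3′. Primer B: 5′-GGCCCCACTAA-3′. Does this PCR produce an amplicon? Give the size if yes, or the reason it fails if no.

No product — the primers' 3' ends point away from each other.

Primer A (GCCGTATG) has reverse complement CATACGGC, which matches the top strand at positions 51–58; primer A anneals to the top strand there with its 3' end pointing upstream toward position 51.
Primer B (GGCCCCACTAA) matches the top strand directly at positions 126–136; it anneals to the bottom strand with its 3' end pointing downstream toward position 136.
The 3' ends diverge (primer A extends toward position 1, primer B toward position 139), so the primers never converge on a shared product.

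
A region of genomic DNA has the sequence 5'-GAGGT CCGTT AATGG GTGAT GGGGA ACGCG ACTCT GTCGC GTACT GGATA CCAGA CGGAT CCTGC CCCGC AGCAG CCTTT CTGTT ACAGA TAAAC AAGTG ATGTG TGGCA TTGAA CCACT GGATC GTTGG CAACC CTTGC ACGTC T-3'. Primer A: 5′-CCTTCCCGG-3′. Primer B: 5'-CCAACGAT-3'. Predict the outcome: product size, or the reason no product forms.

No product — primer A has no binding site in the template.

Primer A (CCTTCCCGG) does not match the top strand, and its reverse complement CCGGGAAGG does not match either.
With no annealing site for primer A, no amplification occurs.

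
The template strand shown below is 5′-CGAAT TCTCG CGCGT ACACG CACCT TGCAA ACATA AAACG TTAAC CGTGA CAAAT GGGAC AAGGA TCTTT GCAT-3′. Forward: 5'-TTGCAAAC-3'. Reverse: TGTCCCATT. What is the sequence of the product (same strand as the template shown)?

The forward primer matches the template at positions 25–32.
Taking the reverse complement of TGTCCCATT gives AATGGGACA, found at positions 53–61 on the template; the primer anneals here to the top strand with its 3' end pointing upstream.
The product is the template from position 25 through 61 (37 bp).

5'-TTGCAAACATAAAACGTTAACCGTGACAAATGGGACA-3'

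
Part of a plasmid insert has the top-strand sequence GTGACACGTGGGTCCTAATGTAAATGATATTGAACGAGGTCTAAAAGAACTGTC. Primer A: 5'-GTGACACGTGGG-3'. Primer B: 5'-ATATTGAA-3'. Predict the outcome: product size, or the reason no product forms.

Primer A (GTGACACGTGGG) matches the top strand at positions 1–12 (3' end points downstream).
Primer B (ATATTGAA) also matches the top strand directly, at positions 27–34 — its reverse complement TTCAATAT is not present.
Both primers anneal to the bottom strand with 3' ends pointing the same way, so neither can prime synthesis back toward the other.

No product — both primers anneal to the same strand and extend in the same direction.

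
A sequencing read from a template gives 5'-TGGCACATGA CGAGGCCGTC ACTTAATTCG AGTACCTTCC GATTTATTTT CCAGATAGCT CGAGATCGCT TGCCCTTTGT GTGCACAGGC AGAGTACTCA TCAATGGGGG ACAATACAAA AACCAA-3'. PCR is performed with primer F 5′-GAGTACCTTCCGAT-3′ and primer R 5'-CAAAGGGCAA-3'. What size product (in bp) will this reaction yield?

Scanning the template, GAGTACCTTCCGAT occurs at positions 30–43; this primer anneals to the bottom strand there with its 3' end pointing downstream.
Taking the reverse complement of CAAAGGGCAA gives TTGCCCTTTG, found at positions 70–79 on the template; the primer anneals here to the top strand with its 3' end pointing upstream.
Product length = (reverse-primer end) − (forward-primer start) + 1 = 79 − 30 + 1 = 50 bp.

50 bp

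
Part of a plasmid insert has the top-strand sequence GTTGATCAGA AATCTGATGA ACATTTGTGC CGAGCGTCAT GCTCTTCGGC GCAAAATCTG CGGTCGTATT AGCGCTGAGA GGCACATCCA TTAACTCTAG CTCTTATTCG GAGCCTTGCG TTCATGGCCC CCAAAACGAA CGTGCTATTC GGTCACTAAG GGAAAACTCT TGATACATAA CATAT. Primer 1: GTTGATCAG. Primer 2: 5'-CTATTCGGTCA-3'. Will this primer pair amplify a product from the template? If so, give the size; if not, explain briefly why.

No product — both primers anneal to the same strand and extend in the same direction.

Primer 1 (GTTGATCAG) matches the top strand at positions 1–9 (3' end points downstream).
Primer 2 (CTATTCGGTCA) also matches the top strand directly, at positions 145–155 — its reverse complement TGACCGAATAG is not present.
Both primers anneal to the bottom strand with 3' ends pointing the same way, so neither can prime synthesis back toward the other.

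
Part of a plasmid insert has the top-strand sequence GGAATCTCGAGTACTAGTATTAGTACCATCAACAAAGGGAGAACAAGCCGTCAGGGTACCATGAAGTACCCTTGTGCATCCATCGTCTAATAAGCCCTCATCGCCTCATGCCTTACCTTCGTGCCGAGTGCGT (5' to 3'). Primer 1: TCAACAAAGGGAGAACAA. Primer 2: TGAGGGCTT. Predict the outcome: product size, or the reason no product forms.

Primer 1 (TCAACAAAGGGAGAACAA) matches the top strand at positions 29–46; it acts as a forward primer.
Primer 2's reverse complement is AAGCCCTCA, matching the top strand at positions 92–100; it acts as a reverse primer.
The 3' ends face each other across positions 29–100, giving a 72 bp product.

Yes — a 72 bp product.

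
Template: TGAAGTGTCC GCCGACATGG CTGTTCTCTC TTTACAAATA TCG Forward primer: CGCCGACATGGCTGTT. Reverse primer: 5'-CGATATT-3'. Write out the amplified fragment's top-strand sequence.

Forward primer CGCCGACATGGCTGTT is found on the top strand at positions 10–25.
Reverse complement of the reverse primer: AATATCG. This occurs on the top strand at positions 37–43.
The product is the template from position 10 through 43 (34 bp).

5'-CGCCGACATGGCTGTTCTCTCTTTACAAATATCG-3'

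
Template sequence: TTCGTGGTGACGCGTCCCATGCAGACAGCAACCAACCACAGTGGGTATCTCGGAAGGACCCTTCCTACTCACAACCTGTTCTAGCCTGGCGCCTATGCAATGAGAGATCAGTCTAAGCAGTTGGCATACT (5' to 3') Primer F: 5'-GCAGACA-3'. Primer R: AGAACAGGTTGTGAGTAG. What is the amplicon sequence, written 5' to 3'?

Scanning the template, GCAGACA occurs at positions 21–27; this primer anneals to the bottom strand there with its 3' end pointing downstream.
Reverse complement of the reverse primer: CTACTCACAACCTGTTCT. This occurs on the top strand at positions 65–82.
The product is the template from position 21 through 82 (62 bp).

5'-GCAGACAGCAACCAACCACAGTGGGTATCTCGGAAGGACCCTTCCTACTCACAACCTGTTCT-3'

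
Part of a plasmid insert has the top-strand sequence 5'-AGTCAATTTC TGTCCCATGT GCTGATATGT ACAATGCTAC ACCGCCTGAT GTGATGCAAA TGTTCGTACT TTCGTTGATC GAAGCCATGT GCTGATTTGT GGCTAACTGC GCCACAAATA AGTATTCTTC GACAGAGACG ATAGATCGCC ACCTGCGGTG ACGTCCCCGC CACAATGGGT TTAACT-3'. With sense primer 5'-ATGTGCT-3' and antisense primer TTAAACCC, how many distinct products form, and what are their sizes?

The forward primer ATGTGCT matches the top strand at positions 17–23, 87–93.
The reverse primer's reverse complement is GGGTTTAA, matching at positions 177–184.
Each forward site pairs with the reverse site to give a product ending at position 184: sizes 168, 98 bp.

Two products: 168 bp, 98 bp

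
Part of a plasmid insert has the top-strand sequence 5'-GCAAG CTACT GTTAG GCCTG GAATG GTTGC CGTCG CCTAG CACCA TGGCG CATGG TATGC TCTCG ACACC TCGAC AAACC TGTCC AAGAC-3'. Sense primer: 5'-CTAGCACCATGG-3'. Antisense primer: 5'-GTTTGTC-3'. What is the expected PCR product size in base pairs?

43 bp

Forward primer CTAGCACCATGG is found on the top strand at positions 37–48.
Taking the reverse complement of GTTTGTC gives GACAAAC, found at positions 73–79 on the template; the primer anneals here to the top strand with its 3' end pointing upstream.
Amplicon spans positions 37–79: 43 bp.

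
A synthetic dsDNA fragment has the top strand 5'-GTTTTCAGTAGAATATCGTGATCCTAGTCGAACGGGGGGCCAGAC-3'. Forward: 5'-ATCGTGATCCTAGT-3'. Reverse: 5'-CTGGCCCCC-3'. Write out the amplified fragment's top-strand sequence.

5'-ATCGTGATCCTAGTCGAACGGGGGGCCAG-3'

Scanning the template, ATCGTGATCCTAGT occurs at positions 15–28; this primer anneals to the bottom strand there with its 3' end pointing downstream.
The reverse primer's reverse complement is GGGGGCCAG, which matches the template at positions 35–43.
The product is the template from position 15 through 43 (29 bp).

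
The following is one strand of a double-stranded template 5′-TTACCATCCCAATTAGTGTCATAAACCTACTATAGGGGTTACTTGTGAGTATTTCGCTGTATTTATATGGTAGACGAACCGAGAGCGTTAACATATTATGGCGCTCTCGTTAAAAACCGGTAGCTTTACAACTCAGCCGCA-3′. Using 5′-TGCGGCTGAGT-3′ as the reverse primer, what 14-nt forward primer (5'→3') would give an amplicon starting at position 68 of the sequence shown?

5'-TGGTAGACGAACCG-3'

The reverse primer's reverse complement ACTCAGCCGCA matches the template at positions 131–141; the product starts at position 68.
The forward primer is identical to the top strand over positions 68–81: TGGTAGACGAACCG.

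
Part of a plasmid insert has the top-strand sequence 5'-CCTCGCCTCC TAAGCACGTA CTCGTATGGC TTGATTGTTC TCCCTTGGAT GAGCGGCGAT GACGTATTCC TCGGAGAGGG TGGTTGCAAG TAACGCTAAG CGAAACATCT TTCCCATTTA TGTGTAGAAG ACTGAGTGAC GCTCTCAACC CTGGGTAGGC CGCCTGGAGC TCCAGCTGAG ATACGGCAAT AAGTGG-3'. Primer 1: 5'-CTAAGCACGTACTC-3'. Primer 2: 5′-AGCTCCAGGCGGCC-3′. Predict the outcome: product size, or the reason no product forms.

Yes — a 162 bp product.

Primer 1 (CTAAGCACGTACTC) matches the top strand at positions 10–23; it acts as a forward primer.
Primer 2's reverse complement is GGCCGCCTGGAGCT, matching the top strand at positions 158–171; it acts as a reverse primer.
The 3' ends face each other across positions 10–171, giving a 162 bp product.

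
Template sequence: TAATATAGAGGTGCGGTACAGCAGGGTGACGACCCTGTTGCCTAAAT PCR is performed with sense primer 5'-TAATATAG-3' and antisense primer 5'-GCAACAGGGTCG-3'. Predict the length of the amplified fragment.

41 bp

The forward primer matches the template at positions 1–8.
The reverse primer's reverse complement is CGACCCTGTTGC, which matches the template at positions 30–41.
Product length = (reverse-primer end) − (forward-primer start) + 1 = 41 − 1 + 1 = 41 bp.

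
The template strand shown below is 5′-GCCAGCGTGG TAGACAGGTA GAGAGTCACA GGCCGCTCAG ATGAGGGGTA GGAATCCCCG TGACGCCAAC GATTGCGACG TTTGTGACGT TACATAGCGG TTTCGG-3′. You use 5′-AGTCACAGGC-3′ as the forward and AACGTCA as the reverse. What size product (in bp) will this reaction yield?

Scanning the template, AGTCACAGGC occurs at positions 24–33; this primer anneals to the bottom strand there with its 3' end pointing downstream.
Reverse complement of the reverse primer: TGACGTT. This occurs on the top strand at positions 85–91.
Product length = (reverse-primer end) − (forward-primer start) + 1 = 91 − 24 + 1 = 68 bp.

68 bp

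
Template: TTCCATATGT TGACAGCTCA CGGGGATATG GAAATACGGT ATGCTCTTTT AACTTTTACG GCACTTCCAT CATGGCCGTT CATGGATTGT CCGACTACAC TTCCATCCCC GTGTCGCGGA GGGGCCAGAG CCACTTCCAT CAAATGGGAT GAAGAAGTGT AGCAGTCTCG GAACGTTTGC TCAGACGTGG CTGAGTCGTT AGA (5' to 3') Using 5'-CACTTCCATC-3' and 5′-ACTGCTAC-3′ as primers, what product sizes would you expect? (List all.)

The forward primer CACTTCCATC matches the top strand at positions 62–71, 98–107, 132–141.
The reverse primer's reverse complement is GTAGCAGT, matching at positions 159–166.
Each forward site pairs with the reverse site to give a product ending at position 166: sizes 105, 69, 35 bp.

105 bp, 69 bp, 35 bp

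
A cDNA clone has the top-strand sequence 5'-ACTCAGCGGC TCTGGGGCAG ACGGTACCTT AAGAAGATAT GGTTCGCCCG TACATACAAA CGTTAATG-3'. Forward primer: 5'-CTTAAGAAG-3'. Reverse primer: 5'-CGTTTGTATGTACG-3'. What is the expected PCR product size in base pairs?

Scanning the template, CTTAAGAAG occurs at positions 28–36; this primer anneals to the bottom strand there with its 3' end pointing downstream.
Reverse complement of the reverse primer: CGTACATACAAACG. This occurs on the top strand at positions 49–62.
The product runs from position 28 to position 62, so its length is 62 − 28 + 1 = 35 bp.

35 bp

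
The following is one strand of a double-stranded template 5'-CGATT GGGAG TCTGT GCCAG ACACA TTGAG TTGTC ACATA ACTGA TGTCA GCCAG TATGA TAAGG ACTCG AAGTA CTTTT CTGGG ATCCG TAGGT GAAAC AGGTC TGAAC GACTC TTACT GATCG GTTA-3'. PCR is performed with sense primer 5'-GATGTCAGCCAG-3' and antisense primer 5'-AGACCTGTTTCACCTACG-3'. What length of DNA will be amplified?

Scanning the template, GATGTCAGCCAG occurs at positions 44–55; this primer anneals to the bottom strand there with its 3' end pointing downstream.
Reverse complement of the reverse primer: CGTAGGTGAAACAGGTCT. This occurs on the top strand at positions 89–106.
Product length = (reverse-primer end) − (forward-primer start) + 1 = 106 − 44 + 1 = 63 bp.

63 bp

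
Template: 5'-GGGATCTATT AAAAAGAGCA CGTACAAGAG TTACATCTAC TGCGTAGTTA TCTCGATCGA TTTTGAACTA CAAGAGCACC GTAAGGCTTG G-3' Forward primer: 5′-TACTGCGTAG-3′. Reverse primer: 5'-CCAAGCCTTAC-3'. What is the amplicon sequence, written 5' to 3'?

Scanning the template, TACTGCGTAG occurs at positions 38–47; this primer anneals to the bottom strand there with its 3' end pointing downstream.
Taking the reverse complement of CCAAGCCTTAC gives GTAAGGCTTGG, found at positions 81–91 on the template; the primer anneals here to the top strand with its 3' end pointing upstream.
The product is the template from position 38 through 91 (54 bp).

5'-TACTGCGTAGTTATCTCGATCGATTTTGAACTACAAGAGCACCGTAAGGCTTGG-3'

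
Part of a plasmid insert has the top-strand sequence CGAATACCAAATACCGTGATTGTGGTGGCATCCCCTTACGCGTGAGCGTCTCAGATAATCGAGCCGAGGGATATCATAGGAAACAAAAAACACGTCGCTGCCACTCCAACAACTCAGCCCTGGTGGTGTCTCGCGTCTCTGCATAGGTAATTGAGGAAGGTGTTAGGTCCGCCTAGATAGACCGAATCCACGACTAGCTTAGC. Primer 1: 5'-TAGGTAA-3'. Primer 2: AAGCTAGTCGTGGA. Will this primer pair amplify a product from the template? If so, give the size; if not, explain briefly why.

Yes — a 57 bp product.

Primer 1 (TAGGTAA) matches the top strand at positions 144–150; it acts as a forward primer.
Primer 2's reverse complement is TCCACGACTAGCTT, matching the top strand at positions 187–200; it acts as a reverse primer.
The 3' ends face each other across positions 144–200, giving a 57 bp product.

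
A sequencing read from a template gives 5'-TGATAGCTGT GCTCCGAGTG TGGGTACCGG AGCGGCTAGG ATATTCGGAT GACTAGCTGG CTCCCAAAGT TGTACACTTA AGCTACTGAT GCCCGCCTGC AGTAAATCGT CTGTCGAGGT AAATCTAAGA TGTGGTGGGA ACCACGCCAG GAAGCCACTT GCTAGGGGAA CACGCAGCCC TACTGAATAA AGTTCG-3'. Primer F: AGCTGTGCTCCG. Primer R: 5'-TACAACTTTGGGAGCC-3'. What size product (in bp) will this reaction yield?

The forward primer matches the template at positions 5–16.
Reverse complement of the reverse primer: GGCTCCCAAAGTTGTA. This occurs on the top strand at positions 59–74.
The product runs from position 5 to position 74, so its length is 74 − 5 + 1 = 70 bp.

70 bp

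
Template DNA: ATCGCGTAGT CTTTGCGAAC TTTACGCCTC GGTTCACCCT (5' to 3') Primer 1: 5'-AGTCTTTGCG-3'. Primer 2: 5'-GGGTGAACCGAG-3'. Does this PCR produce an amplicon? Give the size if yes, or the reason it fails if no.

Primer 1 (AGTCTTTGCG) matches the top strand at positions 8–17; it acts as a forward primer.
Primer 2's reverse complement is CTCGGTTCACCC, matching the top strand at positions 28–39; it acts as a reverse primer.
The 3' ends face each other across positions 8–39, giving a 32 bp product.

Yes — a 32 bp product.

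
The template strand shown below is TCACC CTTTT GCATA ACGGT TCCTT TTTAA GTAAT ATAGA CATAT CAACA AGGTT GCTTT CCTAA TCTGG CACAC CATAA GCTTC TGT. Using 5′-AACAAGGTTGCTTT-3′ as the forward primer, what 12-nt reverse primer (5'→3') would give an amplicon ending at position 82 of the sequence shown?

The forward primer binds at positions 47–60; the product's 3' end on the top strand is position 82.
The reverse primer anneals to the top strand over positions 71–82, i.e. to CACACCATAAGC.
Its sequence written 5'→3' is the reverse complement: GCTTATGGTGTG.

5'-GCTTATGGTGTG-3'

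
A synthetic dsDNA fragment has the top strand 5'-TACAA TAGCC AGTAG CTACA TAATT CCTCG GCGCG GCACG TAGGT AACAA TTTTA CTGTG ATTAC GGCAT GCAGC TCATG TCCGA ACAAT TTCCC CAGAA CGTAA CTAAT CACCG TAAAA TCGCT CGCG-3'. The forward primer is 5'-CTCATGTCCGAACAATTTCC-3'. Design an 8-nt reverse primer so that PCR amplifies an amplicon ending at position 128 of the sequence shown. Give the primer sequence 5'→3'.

The forward primer binds at positions 75–94; the product's 3' end on the top strand is position 128.
The reverse primer anneals to the top strand over positions 121–128, i.e. to TCGCTCGC.
Its sequence written 5'→3' is the reverse complement: GCGAGCGA.

5'-GCGAGCGA-3'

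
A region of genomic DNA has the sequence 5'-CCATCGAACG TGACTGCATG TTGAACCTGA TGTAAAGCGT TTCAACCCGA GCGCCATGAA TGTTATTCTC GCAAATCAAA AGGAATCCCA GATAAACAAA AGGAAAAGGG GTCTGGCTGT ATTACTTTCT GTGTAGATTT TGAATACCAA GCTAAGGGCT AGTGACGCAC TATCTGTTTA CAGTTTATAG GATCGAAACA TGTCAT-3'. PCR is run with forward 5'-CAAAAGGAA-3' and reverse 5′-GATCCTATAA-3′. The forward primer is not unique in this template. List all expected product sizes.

118 bp, 98 bp

The forward primer CAAAAGGAA matches the top strand at positions 77–85, 97–105.
The reverse primer's reverse complement is TTATAGGATC, matching at positions 185–194.
Each forward site pairs with the reverse site to give a product ending at position 194: sizes 118, 98 bp.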